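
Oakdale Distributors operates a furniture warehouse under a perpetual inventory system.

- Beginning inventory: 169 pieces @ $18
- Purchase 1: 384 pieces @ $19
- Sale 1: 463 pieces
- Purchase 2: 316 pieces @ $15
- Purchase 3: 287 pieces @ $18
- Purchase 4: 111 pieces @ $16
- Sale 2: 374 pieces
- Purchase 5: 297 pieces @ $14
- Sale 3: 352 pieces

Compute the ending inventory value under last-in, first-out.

Sale 1 (463) [LIFO — newest first]: 384 @ $19 + 79 @ $18 = $8,718
Sale 2 (374) [LIFO — newest first]: 111 @ $16 + 263 @ $18 = $6,510
Sale 3 (352) [LIFO — newest first]: 297 @ $14 + 24 @ $18 + 31 @ $15 = $5,055
Total COGS = $8,718 + $6,510 + $5,055 = $20,283
Ending inventory: 90 @ $18 + 285 @ $15 = $5,895

Ending inventory = $5,895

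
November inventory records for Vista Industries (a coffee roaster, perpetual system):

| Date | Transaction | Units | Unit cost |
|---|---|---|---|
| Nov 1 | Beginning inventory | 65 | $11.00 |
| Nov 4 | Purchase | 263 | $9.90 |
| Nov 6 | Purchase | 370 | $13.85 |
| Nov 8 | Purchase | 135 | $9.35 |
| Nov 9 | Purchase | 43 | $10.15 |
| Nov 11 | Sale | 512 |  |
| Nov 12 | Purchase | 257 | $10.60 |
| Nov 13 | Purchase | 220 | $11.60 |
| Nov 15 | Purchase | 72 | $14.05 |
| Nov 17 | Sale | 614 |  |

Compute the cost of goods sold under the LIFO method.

COGS = $13,398.10

Nov 11, 512 sold [LIFO — newest first]: 43 @ $10.15 + 135 @ $9.35 + 334 @ $13.85 = $6,324.60
Nov 17, 614 sold [LIFO — newest first]: 72 @ $14.05 + 220 @ $11.60 + 257 @ $10.60 + 36 @ $13.85 + 29 @ $9.90 = $7,073.50
Total COGS = $6,324.60 + $7,073.50 = $13,398.10
Ending inventory: 65 @ $11.00 + 234 @ $9.90 = $3,031.60
Check: goods available $16,429.70 = COGS $13,398.10 + ending $3,031.60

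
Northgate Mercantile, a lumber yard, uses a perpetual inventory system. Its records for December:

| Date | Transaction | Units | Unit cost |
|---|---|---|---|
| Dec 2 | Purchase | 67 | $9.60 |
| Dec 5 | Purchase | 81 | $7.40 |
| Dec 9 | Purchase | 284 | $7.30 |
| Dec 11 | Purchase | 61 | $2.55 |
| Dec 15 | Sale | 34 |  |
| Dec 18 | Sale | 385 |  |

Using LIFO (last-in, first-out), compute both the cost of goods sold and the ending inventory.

Dec 15, 34 sold [LIFO — newest first]: 34 @ $2.55 = $86.70
Dec 18, 385 sold [LIFO — newest first]: 27 @ $2.55 + 284 @ $7.30 + 74 @ $7.40 = $2,689.65
Total COGS = $86.70 + $2,689.65 = $2,776.35
Ending inventory: 67 @ $9.60 + 7 @ $7.40 = $695.00

COGS = $2,776.35; ending inventory = $695.00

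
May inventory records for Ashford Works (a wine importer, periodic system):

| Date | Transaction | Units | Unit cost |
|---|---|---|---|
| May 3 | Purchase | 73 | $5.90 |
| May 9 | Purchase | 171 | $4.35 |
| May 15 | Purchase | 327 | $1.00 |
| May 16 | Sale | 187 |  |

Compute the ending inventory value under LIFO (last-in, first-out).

May 16, 187 sold [LIFO — newest first]: 187 @ $1.00 = $187.00
Ending inventory: 73 @ $5.90 + 171 @ $4.35 + 140 @ $1.00 = $1,314.55

Ending inventory = $1,314.55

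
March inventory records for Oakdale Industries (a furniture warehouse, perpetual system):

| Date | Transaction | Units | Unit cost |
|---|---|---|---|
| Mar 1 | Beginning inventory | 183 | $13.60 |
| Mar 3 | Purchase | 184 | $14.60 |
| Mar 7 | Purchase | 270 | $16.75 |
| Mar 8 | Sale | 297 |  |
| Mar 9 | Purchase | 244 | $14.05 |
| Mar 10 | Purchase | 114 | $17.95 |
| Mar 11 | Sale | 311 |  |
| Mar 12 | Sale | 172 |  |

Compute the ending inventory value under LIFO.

Ending inventory = $2,956.00

Mar 8, 297 sold [LIFO — newest first]: 270 @ $16.75 + 27 @ $14.60 = $4,916.70
Mar 11, 311 sold [LIFO — newest first]: 114 @ $17.95 + 197 @ $14.05 = $4,814.15
Mar 12, 172 sold [LIFO — newest first]: 47 @ $14.05 + 125 @ $14.60 = $2,485.35
Total COGS = $4,916.70 + $4,814.15 + $2,485.35 = $12,216.20
Ending inventory: 183 @ $13.60 + 32 @ $14.60 = $2,956.00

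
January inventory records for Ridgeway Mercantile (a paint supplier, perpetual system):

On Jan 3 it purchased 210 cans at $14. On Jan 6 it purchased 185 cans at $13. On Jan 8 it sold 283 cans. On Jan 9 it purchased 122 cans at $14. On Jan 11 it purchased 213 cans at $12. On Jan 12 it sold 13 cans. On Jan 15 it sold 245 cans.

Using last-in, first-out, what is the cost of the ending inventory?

Ending inventory = $2,646

Jan 8, 283 sold [LIFO — newest first]: 185 @ $13 + 98 @ $14 = $3,777
Jan 12, 13 sold [LIFO — newest first]: 13 @ $12 = $156
Jan 15, 245 sold [LIFO — newest first]: 200 @ $12 + 45 @ $14 = $3,030
Total COGS = $3,777 + $156 + $3,030 = $6,963
Ending inventory: 112 @ $14 + 77 @ $14 = $2,646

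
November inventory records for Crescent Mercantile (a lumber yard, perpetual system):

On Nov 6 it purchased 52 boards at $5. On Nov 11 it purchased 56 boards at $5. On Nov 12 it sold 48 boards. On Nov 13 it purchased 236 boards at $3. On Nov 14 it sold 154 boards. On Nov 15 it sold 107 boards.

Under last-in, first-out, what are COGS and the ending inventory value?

COGS = $1,073; ending inventory = $175

Nov 12, 48 sold [LIFO — newest first]: 48 @ $5 = $240
Nov 14, 154 sold [LIFO — newest first]: 154 @ $3 = $462
Nov 15, 107 sold [LIFO — newest first]: 82 @ $3 + 8 @ $5 + 17 @ $5 = $371
Total COGS = $240 + $462 + $371 = $1,073
Ending inventory: 35 @ $5 = $175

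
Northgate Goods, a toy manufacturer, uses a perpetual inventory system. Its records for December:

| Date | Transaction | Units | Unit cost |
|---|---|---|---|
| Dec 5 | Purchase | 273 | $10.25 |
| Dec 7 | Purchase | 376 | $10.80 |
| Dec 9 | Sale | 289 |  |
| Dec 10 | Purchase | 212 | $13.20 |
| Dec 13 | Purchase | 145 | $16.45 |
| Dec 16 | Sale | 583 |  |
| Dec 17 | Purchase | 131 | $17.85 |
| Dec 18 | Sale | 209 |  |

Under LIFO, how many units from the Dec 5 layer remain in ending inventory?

Dec 9, 289 sold [LIFO — newest first]: 289 @ $10.80 = $3,121.20
Dec 16, 583 sold [LIFO — newest first]: 145 @ $16.45 + 212 @ $13.20 + 87 @ $10.80 + 139 @ $10.25 = $7,548.00
Dec 18, 209 sold [LIFO — newest first]: 131 @ $17.85 + 78 @ $10.25 = $3,137.85
Total COGS = $3,121.20 + $7,548.00 + $3,137.85 = $13,807.05
Ending inventory: 56 @ $10.25 = $574.00
Check: goods available $14,381.05 = COGS $13,807.05 + ending $574.00

56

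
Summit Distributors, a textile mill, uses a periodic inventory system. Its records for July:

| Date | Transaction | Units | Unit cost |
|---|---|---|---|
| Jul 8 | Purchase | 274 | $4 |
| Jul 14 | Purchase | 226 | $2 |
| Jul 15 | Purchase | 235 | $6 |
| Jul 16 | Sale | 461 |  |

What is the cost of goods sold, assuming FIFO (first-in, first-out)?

COGS = $1,470

Jul 16, 461 sold [FIFO — oldest first]: 274 @ $4 + 187 @ $2 = $1,470
Ending inventory: 39 @ $2 + 235 @ $6 = $1,488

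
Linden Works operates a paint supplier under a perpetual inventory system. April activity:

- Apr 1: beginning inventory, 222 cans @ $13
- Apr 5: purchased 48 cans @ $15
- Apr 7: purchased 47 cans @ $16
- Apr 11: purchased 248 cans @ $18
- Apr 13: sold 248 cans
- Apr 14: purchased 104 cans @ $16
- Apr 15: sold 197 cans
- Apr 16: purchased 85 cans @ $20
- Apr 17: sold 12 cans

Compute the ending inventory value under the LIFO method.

Apr 13, 248 sold [LIFO — newest first]: 248 @ $18 = $4,464
Apr 15, 197 sold [LIFO — newest first]: 104 @ $16 + 47 @ $16 + 46 @ $15 = $3,106
Apr 17, 12 sold [LIFO — newest first]: 12 @ $20 = $240
Total COGS = $4,464 + $3,106 + $240 = $7,810
Ending inventory: 222 @ $13 + 2 @ $15 + 73 @ $20 = $4,376
Check: goods available $12,186 = COGS $7,810 + ending $4,376

Ending inventory = $4,376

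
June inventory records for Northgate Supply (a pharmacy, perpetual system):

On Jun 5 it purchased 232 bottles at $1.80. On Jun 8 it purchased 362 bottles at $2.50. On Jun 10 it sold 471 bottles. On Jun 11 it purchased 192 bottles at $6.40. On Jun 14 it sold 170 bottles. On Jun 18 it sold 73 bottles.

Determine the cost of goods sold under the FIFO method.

COGS = $2,090.60

Jun 10, 471 sold [FIFO — oldest first]: 232 @ $1.80 + 239 @ $2.50 = $1,015.10
Jun 14, 170 sold [FIFO — oldest first]: 123 @ $2.50 + 47 @ $6.40 = $608.30
Jun 18, 73 sold [FIFO — oldest first]: 73 @ $6.40 = $467.20
Total COGS = $1,015.10 + $608.30 + $467.20 = $2,090.60
Ending inventory: 72 @ $6.40 = $460.80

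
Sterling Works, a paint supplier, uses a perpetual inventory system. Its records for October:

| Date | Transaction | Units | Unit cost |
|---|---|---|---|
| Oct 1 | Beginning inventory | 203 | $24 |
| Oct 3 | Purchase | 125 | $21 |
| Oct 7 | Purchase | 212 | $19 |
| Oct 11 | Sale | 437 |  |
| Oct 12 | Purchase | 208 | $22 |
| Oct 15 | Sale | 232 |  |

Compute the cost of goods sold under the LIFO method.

Oct 11, 437 sold [LIFO — newest first]: 212 @ $19 + 125 @ $21 + 100 @ $24 = $9,053
Oct 15, 232 sold [LIFO — newest first]: 208 @ $22 + 24 @ $24 = $5,152
Total COGS = $9,053 + $5,152 = $14,205
Ending inventory: 79 @ $24 = $1,896

COGS = $14,205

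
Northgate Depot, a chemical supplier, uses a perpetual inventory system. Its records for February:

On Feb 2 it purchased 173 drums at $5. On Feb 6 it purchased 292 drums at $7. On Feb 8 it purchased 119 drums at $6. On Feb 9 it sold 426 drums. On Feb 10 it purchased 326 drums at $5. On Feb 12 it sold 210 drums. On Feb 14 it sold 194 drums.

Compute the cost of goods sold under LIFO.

Feb 9, 426 sold [LIFO — newest first]: 119 @ $6 + 292 @ $7 + 15 @ $5 = $2,833
Feb 12, 210 sold [LIFO — newest first]: 210 @ $5 = $1,050
Feb 14, 194 sold [LIFO — newest first]: 116 @ $5 + 78 @ $5 = $970
Total COGS = $2,833 + $1,050 + $970 = $4,853
Ending inventory: 80 @ $5 = $400

COGS = $4,853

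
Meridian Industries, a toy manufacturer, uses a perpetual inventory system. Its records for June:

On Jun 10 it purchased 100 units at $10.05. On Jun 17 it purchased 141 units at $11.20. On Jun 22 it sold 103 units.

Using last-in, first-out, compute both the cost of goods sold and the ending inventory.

Jun 22, 103 sold [LIFO — newest first]: 103 @ $11.20 = $1,153.60
Ending inventory: 100 @ $10.05 + 38 @ $11.20 = $1,430.60

COGS = $1,153.60; ending inventory = $1,430.60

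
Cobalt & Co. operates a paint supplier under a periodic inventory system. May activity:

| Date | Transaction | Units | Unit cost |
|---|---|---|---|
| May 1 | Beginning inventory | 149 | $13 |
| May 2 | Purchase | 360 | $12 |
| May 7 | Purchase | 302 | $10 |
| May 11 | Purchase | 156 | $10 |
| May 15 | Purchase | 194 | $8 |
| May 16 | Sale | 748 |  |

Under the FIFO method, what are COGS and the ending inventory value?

COGS = $8,647; ending inventory = $3,742

May 16, 748 sold [FIFO — oldest first]: 149 @ $13 + 360 @ $12 + 239 @ $10 = $8,647
Ending inventory: 63 @ $10 + 156 @ $10 + 194 @ $8 = $3,742
Check: goods available $12,389 = COGS $8,647 + ending $3,742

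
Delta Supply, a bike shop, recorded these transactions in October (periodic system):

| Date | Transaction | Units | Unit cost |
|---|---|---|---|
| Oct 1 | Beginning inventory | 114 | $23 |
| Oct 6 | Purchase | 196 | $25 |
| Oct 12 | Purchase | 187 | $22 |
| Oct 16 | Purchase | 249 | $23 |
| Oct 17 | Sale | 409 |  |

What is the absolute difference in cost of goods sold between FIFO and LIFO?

FIFO COGS: 114 @ $23 + 196 @ $25 + 99 @ $22 = $9,700
LIFO COGS: 249 @ $23 + 160 @ $22 = $9,247
Difference = |$9,700 − $9,247| = $453

$453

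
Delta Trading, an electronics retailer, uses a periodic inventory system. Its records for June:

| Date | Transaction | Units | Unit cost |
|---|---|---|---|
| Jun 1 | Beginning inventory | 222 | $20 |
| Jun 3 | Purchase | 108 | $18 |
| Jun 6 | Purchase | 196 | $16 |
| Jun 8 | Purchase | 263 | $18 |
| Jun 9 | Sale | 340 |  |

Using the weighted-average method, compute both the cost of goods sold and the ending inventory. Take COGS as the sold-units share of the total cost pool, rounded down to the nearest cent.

Jun 9, sell 340: 340/789 × $14,254.00 → $6,142.40
Ending inventory (cost pool remaining) = $8,111.60

COGS = $6,142.40; ending inventory = $8,111.60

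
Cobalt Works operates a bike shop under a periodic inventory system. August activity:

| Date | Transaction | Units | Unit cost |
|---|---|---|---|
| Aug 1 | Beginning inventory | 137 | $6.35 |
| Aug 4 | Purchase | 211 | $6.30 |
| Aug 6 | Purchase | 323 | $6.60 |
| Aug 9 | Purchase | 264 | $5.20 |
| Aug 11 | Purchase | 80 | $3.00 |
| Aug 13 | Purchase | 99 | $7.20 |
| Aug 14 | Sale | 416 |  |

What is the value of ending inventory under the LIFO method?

Ending inventory = $4,471.45

Aug 14, 416 sold [LIFO — newest first]: 99 @ $7.20 + 80 @ $3.00 + 237 @ $5.20 = $2,185.20
Ending inventory: 137 @ $6.35 + 211 @ $6.30 + 323 @ $6.60 + 27 @ $5.20 = $4,471.45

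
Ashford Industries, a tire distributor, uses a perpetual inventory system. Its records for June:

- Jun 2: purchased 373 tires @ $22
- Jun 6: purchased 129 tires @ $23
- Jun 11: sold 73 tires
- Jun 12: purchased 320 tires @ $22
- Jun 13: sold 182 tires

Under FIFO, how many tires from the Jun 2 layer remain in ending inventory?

118

Jun 11, 73 sold [FIFO — oldest first]: 73 @ $22 = $1,606
Jun 13, 182 sold [FIFO — oldest first]: 182 @ $22 = $4,004
Total COGS = $1,606 + $4,004 = $5,610
Ending inventory: 118 @ $22 + 129 @ $23 + 320 @ $22 = $12,603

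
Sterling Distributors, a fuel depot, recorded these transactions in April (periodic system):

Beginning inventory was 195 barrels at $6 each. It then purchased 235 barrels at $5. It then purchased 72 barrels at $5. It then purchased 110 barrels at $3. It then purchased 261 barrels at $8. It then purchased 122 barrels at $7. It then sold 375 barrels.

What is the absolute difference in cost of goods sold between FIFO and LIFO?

$808

FIFO COGS: 195 @ $6 + 180 @ $5 = $2,070
LIFO COGS: 122 @ $7 + 253 @ $8 = $2,878
Difference = |$2,070 − $2,878| = $808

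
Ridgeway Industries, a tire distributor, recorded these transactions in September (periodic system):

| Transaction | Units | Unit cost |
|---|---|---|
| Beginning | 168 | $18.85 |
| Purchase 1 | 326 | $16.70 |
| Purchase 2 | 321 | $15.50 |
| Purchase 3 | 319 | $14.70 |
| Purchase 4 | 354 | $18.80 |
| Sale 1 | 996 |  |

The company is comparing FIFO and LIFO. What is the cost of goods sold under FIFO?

FIFO COGS: 168 @ $18.85 + 326 @ $16.70 + 321 @ $15.50 + 181 @ $14.70 = $16,247.20
LIFO COGS: 354 @ $18.80 + 319 @ $14.70 + 321 @ $15.50 + 2 @ $16.70 = $16,353.40

COGS = $16,247.20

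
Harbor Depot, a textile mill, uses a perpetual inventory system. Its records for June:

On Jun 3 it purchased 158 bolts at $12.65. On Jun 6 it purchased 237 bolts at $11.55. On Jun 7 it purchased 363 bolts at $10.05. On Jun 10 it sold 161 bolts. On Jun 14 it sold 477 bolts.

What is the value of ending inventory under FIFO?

Ending inventory = $1,206.00

Jun 10, 161 sold [FIFO — oldest first]: 158 @ $12.65 + 3 @ $11.55 = $2,033.35
Jun 14, 477 sold [FIFO — oldest first]: 234 @ $11.55 + 243 @ $10.05 = $5,144.85
Total COGS = $2,033.35 + $5,144.85 = $7,178.20
Ending inventory: 120 @ $10.05 = $1,206.00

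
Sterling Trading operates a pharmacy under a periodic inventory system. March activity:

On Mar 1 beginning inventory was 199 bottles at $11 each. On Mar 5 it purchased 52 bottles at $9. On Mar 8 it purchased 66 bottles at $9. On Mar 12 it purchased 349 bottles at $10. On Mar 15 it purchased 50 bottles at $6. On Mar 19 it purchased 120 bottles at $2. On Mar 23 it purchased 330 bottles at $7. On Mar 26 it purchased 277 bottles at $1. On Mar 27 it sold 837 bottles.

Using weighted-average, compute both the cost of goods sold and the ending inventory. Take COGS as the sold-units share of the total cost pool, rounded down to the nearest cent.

COGS = $5,723.85; ending inventory = $4,144.15

Mar 27, sell 837: 837/1443 × $9,868.00 → $5,723.85
Ending inventory (cost pool remaining) = $4,144.15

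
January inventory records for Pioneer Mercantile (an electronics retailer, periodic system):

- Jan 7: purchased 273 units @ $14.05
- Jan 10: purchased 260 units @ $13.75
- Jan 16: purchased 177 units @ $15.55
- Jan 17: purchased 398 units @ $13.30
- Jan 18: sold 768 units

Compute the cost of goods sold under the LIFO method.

Jan 18, 768 sold [LIFO — newest first]: 398 @ $13.30 + 177 @ $15.55 + 193 @ $13.75 = $10,699.50
Ending inventory: 273 @ $14.05 + 67 @ $13.75 = $4,756.90
Check: goods available $15,456.40 = COGS $10,699.50 + ending $4,756.90

COGS = $10,699.50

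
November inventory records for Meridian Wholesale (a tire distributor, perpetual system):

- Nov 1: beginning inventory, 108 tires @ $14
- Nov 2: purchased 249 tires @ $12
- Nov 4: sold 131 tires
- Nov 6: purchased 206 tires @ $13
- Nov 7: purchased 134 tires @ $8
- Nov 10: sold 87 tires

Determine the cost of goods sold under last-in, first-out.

Nov 4, 131 sold [LIFO — newest first]: 131 @ $12 = $1,572
Nov 10, 87 sold [LIFO — newest first]: 87 @ $8 = $696
Total COGS = $1,572 + $696 = $2,268
Ending inventory: 108 @ $14 + 118 @ $12 + 206 @ $13 + 47 @ $8 = $5,982

COGS = $2,268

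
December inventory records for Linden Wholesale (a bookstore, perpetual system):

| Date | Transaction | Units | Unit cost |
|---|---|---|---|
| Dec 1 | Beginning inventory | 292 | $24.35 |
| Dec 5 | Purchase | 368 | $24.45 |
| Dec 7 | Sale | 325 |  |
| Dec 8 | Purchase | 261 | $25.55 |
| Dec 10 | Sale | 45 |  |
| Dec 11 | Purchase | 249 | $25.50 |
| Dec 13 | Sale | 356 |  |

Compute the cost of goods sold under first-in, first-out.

COGS = $17,794.10

Dec 7, 325 sold [FIFO — oldest first]: 292 @ $24.35 + 33 @ $24.45 = $7,917.05
Dec 10, 45 sold [FIFO — oldest first]: 45 @ $24.45 = $1,100.25
Dec 13, 356 sold [FIFO — oldest first]: 290 @ $24.45 + 66 @ $25.55 = $8,776.80
Total COGS = $7,917.05 + $1,100.25 + $8,776.80 = $17,794.10
Ending inventory: 195 @ $25.55 + 249 @ $25.50 = $11,331.75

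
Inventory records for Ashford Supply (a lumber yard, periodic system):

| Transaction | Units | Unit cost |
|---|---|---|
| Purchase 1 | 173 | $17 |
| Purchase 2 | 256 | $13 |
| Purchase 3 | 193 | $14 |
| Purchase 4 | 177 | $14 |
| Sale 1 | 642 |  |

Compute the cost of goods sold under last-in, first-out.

COGS = $8,780

Sale 1 (642) [LIFO — newest first]: 177 @ $14 + 193 @ $14 + 256 @ $13 + 16 @ $17 = $8,780
Ending inventory: 157 @ $17 = $2,669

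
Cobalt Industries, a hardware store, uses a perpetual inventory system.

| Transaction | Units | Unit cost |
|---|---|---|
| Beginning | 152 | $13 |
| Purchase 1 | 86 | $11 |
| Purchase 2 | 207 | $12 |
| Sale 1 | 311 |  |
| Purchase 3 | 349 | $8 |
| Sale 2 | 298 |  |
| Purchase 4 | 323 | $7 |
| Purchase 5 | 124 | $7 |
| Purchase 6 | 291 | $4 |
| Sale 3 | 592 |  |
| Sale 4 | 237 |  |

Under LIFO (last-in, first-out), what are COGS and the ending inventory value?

Sale 1 (311) [LIFO — newest first]: 207 @ $12 + 86 @ $11 + 18 @ $13 = $3,664
Sale 2 (298) [LIFO — newest first]: 298 @ $8 = $2,384
Sale 3 (592) [LIFO — newest first]: 291 @ $4 + 124 @ $7 + 177 @ $7 = $3,271
Sale 4 (237) [LIFO — newest first]: 146 @ $7 + 51 @ $8 + 40 @ $13 = $1,950
Total COGS = $3,664 + $2,384 + $3,271 + $1,950 = $11,269
Ending inventory: 94 @ $13 = $1,222

COGS = $11,269; ending inventory = $1,222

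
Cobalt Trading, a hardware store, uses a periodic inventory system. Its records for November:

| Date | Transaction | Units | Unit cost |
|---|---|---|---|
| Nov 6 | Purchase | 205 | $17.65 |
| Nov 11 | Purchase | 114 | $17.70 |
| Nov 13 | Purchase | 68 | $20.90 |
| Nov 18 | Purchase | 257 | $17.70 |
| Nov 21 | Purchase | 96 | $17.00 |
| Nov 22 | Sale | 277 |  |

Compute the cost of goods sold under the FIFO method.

Nov 22, 277 sold [FIFO — oldest first]: 205 @ $17.65 + 72 @ $17.70 = $4,892.65
Ending inventory: 42 @ $17.70 + 68 @ $20.90 + 257 @ $17.70 + 96 @ $17.00 = $8,345.50

COGS = $4,892.65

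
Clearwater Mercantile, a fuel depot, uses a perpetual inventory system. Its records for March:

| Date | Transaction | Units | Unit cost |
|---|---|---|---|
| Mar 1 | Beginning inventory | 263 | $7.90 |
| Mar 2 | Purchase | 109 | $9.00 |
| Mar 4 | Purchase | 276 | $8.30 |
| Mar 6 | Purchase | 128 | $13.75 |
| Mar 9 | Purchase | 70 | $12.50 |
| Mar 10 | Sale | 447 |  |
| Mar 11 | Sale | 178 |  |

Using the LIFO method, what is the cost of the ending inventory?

Ending inventory = $1,745.90

Mar 10, 447 sold [LIFO — newest first]: 70 @ $12.50 + 128 @ $13.75 + 249 @ $8.30 = $4,701.70
Mar 11, 178 sold [LIFO — newest first]: 27 @ $8.30 + 109 @ $9.00 + 42 @ $7.90 = $1,536.90
Total COGS = $4,701.70 + $1,536.90 = $6,238.60
Ending inventory: 221 @ $7.90 = $1,745.90
Check: goods available $7,984.50 = COGS $6,238.60 + ending $1,745.90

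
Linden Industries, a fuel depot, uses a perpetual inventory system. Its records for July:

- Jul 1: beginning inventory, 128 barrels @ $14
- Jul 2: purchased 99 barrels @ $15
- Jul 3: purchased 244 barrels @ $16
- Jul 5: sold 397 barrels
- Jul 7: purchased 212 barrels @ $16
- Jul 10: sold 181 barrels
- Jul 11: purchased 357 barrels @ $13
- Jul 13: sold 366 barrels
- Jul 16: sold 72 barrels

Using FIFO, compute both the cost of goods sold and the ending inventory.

COGS = $14,902; ending inventory = $312

Jul 5, 397 sold [FIFO — oldest first]: 128 @ $14 + 99 @ $15 + 170 @ $16 = $5,997
Jul 10, 181 sold [FIFO — oldest first]: 74 @ $16 + 107 @ $16 = $2,896
Jul 13, 366 sold [FIFO — oldest first]: 105 @ $16 + 261 @ $13 = $5,073
Jul 16, 72 sold [FIFO — oldest first]: 72 @ $13 = $936
Total COGS = $5,997 + $2,896 + $5,073 + $936 = $14,902
Ending inventory: 24 @ $13 = $312
Check: goods available $15,214 = COGS $14,902 + ending $312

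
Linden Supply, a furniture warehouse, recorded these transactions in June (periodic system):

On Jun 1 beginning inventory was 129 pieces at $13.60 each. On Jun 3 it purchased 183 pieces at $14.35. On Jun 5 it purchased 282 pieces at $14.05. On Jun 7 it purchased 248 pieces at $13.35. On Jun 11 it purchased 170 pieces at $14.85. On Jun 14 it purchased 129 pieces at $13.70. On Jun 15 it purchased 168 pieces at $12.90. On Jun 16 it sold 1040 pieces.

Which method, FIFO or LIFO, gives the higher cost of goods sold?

FIFO COGS: 129 @ $13.60 + 183 @ $14.35 + 282 @ $14.05 + 248 @ $13.35 + 170 @ $14.85 + 28 @ $13.70 = $14,561.45
LIFO COGS: 168 @ $12.90 + 129 @ $13.70 + 170 @ $14.85 + 248 @ $13.35 + 282 @ $14.05 + 43 @ $14.35 = $14,348.95

FIFO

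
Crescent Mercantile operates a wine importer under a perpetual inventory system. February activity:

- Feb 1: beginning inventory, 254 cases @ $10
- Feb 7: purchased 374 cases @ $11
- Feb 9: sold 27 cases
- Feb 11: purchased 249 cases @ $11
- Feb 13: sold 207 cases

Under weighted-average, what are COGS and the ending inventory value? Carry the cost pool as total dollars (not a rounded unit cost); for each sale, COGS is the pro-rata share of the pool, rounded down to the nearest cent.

COGS = $2,503.87; ending inventory = $6,889.13

After Feb 1: 254 on hand, pool $2,540.00 (≈ $10.0000 each)
After Feb 7: 628 on hand, pool $6,654.00 (≈ $10.5955 each)
Feb 9, sell 27: 27/628 × $6,654.00 → $286.07
After Feb 11: 850 on hand, pool $9,106.93 (≈ $10.7140 each)
Feb 13, sell 207: 207/850 × $9,106.93 → $2,217.80
Total COGS = $286.07 + $2,217.80 = $2,503.87
Ending inventory (cost pool remaining) = $6,889.13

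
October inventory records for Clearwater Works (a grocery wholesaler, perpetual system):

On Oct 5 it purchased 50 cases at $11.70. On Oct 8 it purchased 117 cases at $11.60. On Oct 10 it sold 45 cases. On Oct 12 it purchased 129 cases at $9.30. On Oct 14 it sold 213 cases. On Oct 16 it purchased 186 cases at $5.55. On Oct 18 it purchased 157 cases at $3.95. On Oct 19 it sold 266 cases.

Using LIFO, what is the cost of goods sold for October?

Oct 10, 45 sold [LIFO — newest first]: 45 @ $11.60 = $522.00
Oct 14, 213 sold [LIFO — newest first]: 129 @ $9.30 + 72 @ $11.60 + 12 @ $11.70 = $2,175.30
Oct 19, 266 sold [LIFO — newest first]: 157 @ $3.95 + 109 @ $5.55 = $1,225.10
Total COGS = $522.00 + $2,175.30 + $1,225.10 = $3,922.40
Ending inventory: 38 @ $11.70 + 77 @ $5.55 = $871.95
Check: goods available $4,794.35 = COGS $3,922.40 + ending $871.95

COGS = $3,922.40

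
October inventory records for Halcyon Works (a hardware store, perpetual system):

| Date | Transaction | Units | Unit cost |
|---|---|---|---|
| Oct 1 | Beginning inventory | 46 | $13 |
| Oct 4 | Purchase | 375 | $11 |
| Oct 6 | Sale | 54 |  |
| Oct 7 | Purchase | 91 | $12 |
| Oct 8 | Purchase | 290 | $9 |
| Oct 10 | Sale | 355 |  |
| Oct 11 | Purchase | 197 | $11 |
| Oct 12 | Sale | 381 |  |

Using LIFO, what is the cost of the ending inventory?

Ending inventory = $2,391

Oct 6, 54 sold [LIFO — newest first]: 54 @ $11 = $594
Oct 10, 355 sold [LIFO — newest first]: 290 @ $9 + 65 @ $12 = $3,390
Oct 12, 381 sold [LIFO — newest first]: 197 @ $11 + 26 @ $12 + 158 @ $11 = $4,217
Total COGS = $594 + $3,390 + $4,217 = $8,201
Ending inventory: 46 @ $13 + 163 @ $11 = $2,391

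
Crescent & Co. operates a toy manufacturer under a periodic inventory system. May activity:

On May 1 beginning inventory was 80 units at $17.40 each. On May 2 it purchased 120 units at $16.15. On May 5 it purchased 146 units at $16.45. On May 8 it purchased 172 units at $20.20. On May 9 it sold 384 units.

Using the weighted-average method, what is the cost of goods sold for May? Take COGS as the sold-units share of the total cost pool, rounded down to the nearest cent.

May 9, sell 384: 384/518 × $9,206.10 → $6,824.59
Ending inventory (cost pool remaining) = $2,381.51

COGS = $6,824.59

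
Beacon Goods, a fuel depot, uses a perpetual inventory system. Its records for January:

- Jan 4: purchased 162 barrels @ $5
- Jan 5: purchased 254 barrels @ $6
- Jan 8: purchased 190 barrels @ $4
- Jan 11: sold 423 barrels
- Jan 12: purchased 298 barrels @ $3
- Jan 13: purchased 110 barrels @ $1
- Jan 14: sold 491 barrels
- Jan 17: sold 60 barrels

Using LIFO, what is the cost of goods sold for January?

Jan 11, 423 sold [LIFO — newest first]: 190 @ $4 + 233 @ $6 = $2,158
Jan 14, 491 sold [LIFO — newest first]: 110 @ $1 + 298 @ $3 + 21 @ $6 + 62 @ $5 = $1,440
Jan 17, 60 sold [LIFO — newest first]: 60 @ $5 = $300
Total COGS = $2,158 + $1,440 + $300 = $3,898
Ending inventory: 40 @ $5 = $200

COGS = $3,898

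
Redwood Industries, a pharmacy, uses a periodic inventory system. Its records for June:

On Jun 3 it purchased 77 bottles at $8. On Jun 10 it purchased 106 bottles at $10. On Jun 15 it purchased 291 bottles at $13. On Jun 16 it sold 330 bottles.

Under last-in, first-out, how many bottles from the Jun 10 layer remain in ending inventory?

67

Jun 16, 330 sold [LIFO — newest first]: 291 @ $13 + 39 @ $10 = $4,173
Ending inventory: 77 @ $8 + 67 @ $10 = $1,286
Check: goods available $5,459 = COGS $4,173 + ending $1,286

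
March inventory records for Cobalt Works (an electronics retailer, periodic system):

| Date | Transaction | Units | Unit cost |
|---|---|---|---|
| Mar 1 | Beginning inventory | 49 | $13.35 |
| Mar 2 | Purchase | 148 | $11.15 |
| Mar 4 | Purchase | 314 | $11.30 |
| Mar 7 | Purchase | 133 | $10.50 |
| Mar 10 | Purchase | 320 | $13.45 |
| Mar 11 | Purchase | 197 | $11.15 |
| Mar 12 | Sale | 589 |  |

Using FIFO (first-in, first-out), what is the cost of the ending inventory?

Mar 12, 589 sold [FIFO — oldest first]: 49 @ $13.35 + 148 @ $11.15 + 314 @ $11.30 + 78 @ $10.50 = $6,671.55
Ending inventory: 55 @ $10.50 + 320 @ $13.45 + 197 @ $11.15 = $7,078.05

Ending inventory = $7,078.05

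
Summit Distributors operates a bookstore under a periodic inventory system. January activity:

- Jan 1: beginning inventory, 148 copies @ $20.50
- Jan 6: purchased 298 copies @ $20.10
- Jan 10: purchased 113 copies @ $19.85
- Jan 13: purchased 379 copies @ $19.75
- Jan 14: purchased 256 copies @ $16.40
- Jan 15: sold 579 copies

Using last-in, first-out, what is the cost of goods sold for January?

Jan 15, 579 sold [LIFO — newest first]: 256 @ $16.40 + 323 @ $19.75 = $10,577.65
Ending inventory: 148 @ $20.50 + 298 @ $20.10 + 113 @ $19.85 + 56 @ $19.75 = $12,372.85

COGS = $10,577.65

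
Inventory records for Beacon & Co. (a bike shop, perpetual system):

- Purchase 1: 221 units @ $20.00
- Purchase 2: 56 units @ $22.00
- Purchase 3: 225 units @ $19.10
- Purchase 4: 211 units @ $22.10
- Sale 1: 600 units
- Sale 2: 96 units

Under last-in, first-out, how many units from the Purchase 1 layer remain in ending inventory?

17

Sale 1 (600) [LIFO — newest first]: 211 @ $22.10 + 225 @ $19.10 + 56 @ $22.00 + 108 @ $20.00 = $12,352.60
Sale 2 (96) [LIFO — newest first]: 96 @ $20.00 = $1,920.00
Total COGS = $12,352.60 + $1,920.00 = $14,272.60
Ending inventory: 17 @ $20.00 = $340.00
Check: goods available $14,612.60 = COGS $14,272.60 + ending $340.00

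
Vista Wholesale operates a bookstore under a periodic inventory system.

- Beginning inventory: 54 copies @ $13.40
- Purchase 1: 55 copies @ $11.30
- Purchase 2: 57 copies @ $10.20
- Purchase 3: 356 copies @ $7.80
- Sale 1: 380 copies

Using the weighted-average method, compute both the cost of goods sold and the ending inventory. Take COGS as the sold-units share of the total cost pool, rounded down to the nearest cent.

COGS = $3,423.85; ending inventory = $1,279.45

Sale 1, sell 380: 380/522 × $4,703.30 → $3,423.85
Ending inventory (cost pool remaining) = $1,279.45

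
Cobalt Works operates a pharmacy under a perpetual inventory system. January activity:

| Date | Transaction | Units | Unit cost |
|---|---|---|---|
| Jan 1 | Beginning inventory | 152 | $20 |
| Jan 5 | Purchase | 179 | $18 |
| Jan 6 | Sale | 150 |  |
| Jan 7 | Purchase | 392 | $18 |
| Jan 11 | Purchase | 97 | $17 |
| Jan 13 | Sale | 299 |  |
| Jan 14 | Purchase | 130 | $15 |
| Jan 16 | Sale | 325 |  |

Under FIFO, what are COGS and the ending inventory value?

Jan 6, 150 sold [FIFO — oldest first]: 150 @ $20 = $3,000
Jan 13, 299 sold [FIFO — oldest first]: 2 @ $20 + 179 @ $18 + 118 @ $18 = $5,386
Jan 16, 325 sold [FIFO — oldest first]: 274 @ $18 + 51 @ $17 = $5,799
Total COGS = $3,000 + $5,386 + $5,799 = $14,185
Ending inventory: 46 @ $17 + 130 @ $15 = $2,732
Check: goods available $16,917 = COGS $14,185 + ending $2,732

COGS = $14,185; ending inventory = $2,732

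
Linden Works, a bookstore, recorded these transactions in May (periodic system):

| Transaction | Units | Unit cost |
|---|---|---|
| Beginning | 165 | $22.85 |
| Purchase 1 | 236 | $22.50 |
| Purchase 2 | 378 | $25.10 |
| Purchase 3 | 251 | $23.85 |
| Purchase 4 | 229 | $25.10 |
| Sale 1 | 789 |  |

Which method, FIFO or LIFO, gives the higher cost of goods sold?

FIFO COGS: 165 @ $22.85 + 236 @ $22.50 + 378 @ $25.10 + 10 @ $23.85 = $18,806.55
LIFO COGS: 229 @ $25.10 + 251 @ $23.85 + 309 @ $25.10 = $19,490.15

LIFO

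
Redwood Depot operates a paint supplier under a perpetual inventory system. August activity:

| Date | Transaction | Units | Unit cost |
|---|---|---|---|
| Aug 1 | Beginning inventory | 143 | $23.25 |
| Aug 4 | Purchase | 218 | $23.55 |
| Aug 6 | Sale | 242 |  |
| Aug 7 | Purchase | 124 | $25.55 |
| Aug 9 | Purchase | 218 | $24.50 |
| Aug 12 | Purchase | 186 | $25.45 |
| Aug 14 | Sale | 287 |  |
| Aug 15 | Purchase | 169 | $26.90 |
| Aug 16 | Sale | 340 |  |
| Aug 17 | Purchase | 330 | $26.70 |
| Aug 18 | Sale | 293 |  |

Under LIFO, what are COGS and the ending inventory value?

COGS = $29,515.50; ending inventory = $5,543.15

Aug 6, 242 sold [LIFO — newest first]: 218 @ $23.55 + 24 @ $23.25 = $5,691.90
Aug 14, 287 sold [LIFO — newest first]: 186 @ $25.45 + 101 @ $24.50 = $7,208.20
Aug 16, 340 sold [LIFO — newest first]: 169 @ $26.90 + 117 @ $24.50 + 54 @ $25.55 = $8,792.30
Aug 18, 293 sold [LIFO — newest first]: 293 @ $26.70 = $7,823.10
Total COGS = $5,691.90 + $7,208.20 + $8,792.30 + $7,823.10 = $29,515.50
Ending inventory: 119 @ $23.25 + 70 @ $25.55 + 37 @ $26.70 = $5,543.15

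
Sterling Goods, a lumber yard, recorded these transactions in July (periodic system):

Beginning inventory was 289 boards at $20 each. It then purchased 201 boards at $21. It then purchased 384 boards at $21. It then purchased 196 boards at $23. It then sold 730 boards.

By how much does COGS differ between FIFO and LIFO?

$681

FIFO COGS: 289 @ $20 + 201 @ $21 + 240 @ $21 = $15,041
LIFO COGS: 196 @ $23 + 384 @ $21 + 150 @ $21 = $15,722
Difference = |$15,041 − $15,722| = $681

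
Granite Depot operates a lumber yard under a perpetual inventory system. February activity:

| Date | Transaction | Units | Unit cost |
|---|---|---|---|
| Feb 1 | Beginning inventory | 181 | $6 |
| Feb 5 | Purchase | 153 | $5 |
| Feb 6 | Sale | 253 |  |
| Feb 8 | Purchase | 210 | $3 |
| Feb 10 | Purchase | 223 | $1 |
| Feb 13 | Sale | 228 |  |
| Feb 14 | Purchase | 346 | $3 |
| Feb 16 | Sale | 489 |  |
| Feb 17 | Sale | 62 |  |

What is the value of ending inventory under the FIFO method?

Ending inventory = $243

Feb 6, 253 sold [FIFO — oldest first]: 181 @ $6 + 72 @ $5 = $1,446
Feb 13, 228 sold [FIFO — oldest first]: 81 @ $5 + 147 @ $3 = $846
Feb 16, 489 sold [FIFO — oldest first]: 63 @ $3 + 223 @ $1 + 203 @ $3 = $1,021
Feb 17, 62 sold [FIFO — oldest first]: 62 @ $3 = $186
Total COGS = $1,446 + $846 + $1,021 + $186 = $3,499
Ending inventory: 81 @ $3 = $243
Check: goods available $3,742 = COGS $3,499 + ending $243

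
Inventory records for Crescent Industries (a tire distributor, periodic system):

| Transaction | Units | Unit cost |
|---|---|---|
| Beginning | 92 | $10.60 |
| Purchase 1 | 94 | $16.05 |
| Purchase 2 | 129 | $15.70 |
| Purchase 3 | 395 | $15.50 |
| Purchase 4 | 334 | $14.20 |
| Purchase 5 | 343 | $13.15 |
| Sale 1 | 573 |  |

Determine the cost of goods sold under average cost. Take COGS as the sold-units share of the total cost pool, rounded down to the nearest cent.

COGS = $8,214.90

Sale 1, sell 573: 573/1387 × $19,884.95 → $8,214.90
Ending inventory (cost pool remaining) = $11,670.05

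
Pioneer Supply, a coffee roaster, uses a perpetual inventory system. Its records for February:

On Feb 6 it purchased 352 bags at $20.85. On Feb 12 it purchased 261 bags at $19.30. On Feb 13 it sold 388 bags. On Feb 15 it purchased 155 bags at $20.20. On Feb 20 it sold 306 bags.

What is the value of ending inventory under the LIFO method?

Feb 13, 388 sold [LIFO — newest first]: 261 @ $19.30 + 127 @ $20.85 = $7,685.25
Feb 20, 306 sold [LIFO — newest first]: 155 @ $20.20 + 151 @ $20.85 = $6,279.35
Total COGS = $7,685.25 + $6,279.35 = $13,964.60
Ending inventory: 74 @ $20.85 = $1,542.90

Ending inventory = $1,542.90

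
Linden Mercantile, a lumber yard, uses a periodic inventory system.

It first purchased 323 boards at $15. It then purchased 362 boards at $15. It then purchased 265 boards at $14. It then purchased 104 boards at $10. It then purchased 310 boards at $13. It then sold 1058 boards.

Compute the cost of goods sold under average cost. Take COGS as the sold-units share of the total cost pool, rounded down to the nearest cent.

Sale 1, sell 1058: 1058/1364 × $19,055.00 → $14,780.19
Ending inventory (cost pool remaining) = $4,274.81

COGS = $14,780.19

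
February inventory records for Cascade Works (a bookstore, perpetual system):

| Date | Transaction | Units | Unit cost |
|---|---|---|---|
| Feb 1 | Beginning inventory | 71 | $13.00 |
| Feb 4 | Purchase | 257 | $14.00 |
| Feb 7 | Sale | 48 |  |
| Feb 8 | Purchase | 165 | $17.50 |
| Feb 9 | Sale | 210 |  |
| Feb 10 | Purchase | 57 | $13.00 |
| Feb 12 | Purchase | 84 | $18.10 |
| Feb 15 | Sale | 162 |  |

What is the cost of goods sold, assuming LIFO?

COGS = $6,744.90

Feb 7, 48 sold [LIFO — newest first]: 48 @ $14.00 = $672.00
Feb 9, 210 sold [LIFO — newest first]: 165 @ $17.50 + 45 @ $14.00 = $3,517.50
Feb 15, 162 sold [LIFO — newest first]: 84 @ $18.10 + 57 @ $13.00 + 21 @ $14.00 = $2,555.40
Total COGS = $672.00 + $3,517.50 + $2,555.40 = $6,744.90
Ending inventory: 71 @ $13.00 + 143 @ $14.00 = $2,925.00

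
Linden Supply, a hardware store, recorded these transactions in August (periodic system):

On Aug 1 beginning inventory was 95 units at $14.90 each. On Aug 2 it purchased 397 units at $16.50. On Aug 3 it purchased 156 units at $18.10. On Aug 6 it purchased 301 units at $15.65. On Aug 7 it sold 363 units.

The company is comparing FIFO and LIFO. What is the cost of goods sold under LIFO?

COGS = $5,832.85

FIFO COGS: 95 @ $14.90 + 268 @ $16.50 = $5,837.50
LIFO COGS: 301 @ $15.65 + 62 @ $18.10 = $5,832.85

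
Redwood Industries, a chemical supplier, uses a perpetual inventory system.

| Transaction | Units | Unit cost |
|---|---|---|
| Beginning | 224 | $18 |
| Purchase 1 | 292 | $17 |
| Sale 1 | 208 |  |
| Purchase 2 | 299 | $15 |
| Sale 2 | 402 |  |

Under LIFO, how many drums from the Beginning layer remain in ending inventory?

205

Sale 1 (208) [LIFO — newest first]: 208 @ $17 = $3,536
Sale 2 (402) [LIFO — newest first]: 299 @ $15 + 84 @ $17 + 19 @ $18 = $6,255
Total COGS = $3,536 + $6,255 = $9,791
Ending inventory: 205 @ $18 = $3,690
Check: goods available $13,481 = COGS $9,791 + ending $3,690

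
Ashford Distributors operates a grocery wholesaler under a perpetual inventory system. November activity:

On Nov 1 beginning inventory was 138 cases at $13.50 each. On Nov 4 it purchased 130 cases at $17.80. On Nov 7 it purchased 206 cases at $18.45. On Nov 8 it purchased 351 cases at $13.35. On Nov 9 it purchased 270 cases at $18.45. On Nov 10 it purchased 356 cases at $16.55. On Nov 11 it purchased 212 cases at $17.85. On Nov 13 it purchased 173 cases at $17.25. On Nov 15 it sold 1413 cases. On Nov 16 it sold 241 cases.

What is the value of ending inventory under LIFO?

Ending inventory = $2,646.20

Nov 15, 1413 sold [LIFO — newest first]: 173 @ $17.25 + 212 @ $17.85 + 356 @ $16.55 + 270 @ $18.45 + 351 @ $13.35 + 51 @ $18.45 = $23,268.55
Nov 16, 241 sold [LIFO — newest first]: 155 @ $18.45 + 86 @ $17.80 = $4,390.55
Total COGS = $23,268.55 + $4,390.55 = $27,659.10
Ending inventory: 138 @ $13.50 + 44 @ $17.80 = $2,646.20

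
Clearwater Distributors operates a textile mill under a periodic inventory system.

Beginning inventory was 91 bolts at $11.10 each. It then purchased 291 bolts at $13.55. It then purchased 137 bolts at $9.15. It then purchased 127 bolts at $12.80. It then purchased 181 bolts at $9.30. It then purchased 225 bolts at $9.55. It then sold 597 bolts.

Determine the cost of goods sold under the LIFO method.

COGS = $6,043.25

Sale 1 (597) [LIFO — newest first]: 225 @ $9.55 + 181 @ $9.30 + 127 @ $12.80 + 64 @ $9.15 = $6,043.25
Ending inventory: 91 @ $11.10 + 291 @ $13.55 + 73 @ $9.15 = $5,621.10
Check: goods available $11,664.35 = COGS $6,043.25 + ending $5,621.10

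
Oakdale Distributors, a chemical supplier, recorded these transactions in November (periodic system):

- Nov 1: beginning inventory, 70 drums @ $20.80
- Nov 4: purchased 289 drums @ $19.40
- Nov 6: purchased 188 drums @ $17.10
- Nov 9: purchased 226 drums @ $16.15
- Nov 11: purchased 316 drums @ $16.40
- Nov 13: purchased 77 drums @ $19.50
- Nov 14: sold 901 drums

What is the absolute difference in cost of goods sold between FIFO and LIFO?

FIFO COGS: 70 @ $20.80 + 289 @ $19.40 + 188 @ $17.10 + 226 @ $16.15 + 128 @ $16.40 = $16,026.50
LIFO COGS: 77 @ $19.50 + 316 @ $16.40 + 226 @ $16.15 + 188 @ $17.10 + 94 @ $19.40 = $15,372.20
Difference = |$16,026.50 − $15,372.20| = $654.30

$654.30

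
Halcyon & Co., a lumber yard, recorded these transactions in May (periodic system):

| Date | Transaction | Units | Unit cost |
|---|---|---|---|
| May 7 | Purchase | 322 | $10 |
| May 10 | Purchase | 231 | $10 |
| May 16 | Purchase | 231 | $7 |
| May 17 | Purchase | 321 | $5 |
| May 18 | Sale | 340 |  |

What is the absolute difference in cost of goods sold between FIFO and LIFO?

FIFO COGS: 322 @ $10 + 18 @ $10 = $3,400
LIFO COGS: 321 @ $5 + 19 @ $7 = $1,738
Difference = |$3,400 − $1,738| = $1,662

$1,662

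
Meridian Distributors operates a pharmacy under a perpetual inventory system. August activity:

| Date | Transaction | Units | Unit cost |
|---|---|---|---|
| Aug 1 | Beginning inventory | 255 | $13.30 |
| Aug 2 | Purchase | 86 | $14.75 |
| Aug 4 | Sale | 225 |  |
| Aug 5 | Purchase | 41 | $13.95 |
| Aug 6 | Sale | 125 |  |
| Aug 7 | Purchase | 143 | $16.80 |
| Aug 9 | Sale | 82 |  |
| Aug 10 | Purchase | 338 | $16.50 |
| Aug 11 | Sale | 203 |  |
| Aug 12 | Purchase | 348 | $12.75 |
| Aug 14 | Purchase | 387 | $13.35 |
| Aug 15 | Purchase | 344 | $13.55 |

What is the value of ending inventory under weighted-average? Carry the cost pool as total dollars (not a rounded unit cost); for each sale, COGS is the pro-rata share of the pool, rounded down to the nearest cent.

Ending inventory = $18,013.89

After Aug 1: 255 on hand, pool $3,391.50 (≈ $13.3000 each)
After Aug 2: 341 on hand, pool $4,660.00 (≈ $13.6657 each)
Aug 4, sell 225: 225/341 × $4,660.00 → $3,074.78
After Aug 5: 157 on hand, pool $2,157.17 (≈ $13.7399 each)
Aug 6, sell 125: 125/157 × $2,157.17 → $1,717.49
After Aug 7: 175 on hand, pool $2,842.08 (≈ $16.2405 each)
Aug 9, sell 82: 82/175 × $2,842.08 → $1,331.71
After Aug 10: 431 on hand, pool $7,087.37 (≈ $16.4440 each)
Aug 11, sell 203: 203/431 × $7,087.37 → $3,338.13
After Aug 12: 576 on hand, pool $8,186.24 (≈ $14.2122 each)
After Aug 14: 963 on hand, pool $13,352.69 (≈ $13.8657 each)
After Aug 15: 1307 on hand, pool $18,013.89 (≈ $13.7826 each)
Total COGS = $3,074.78 + $1,717.49 + $1,331.71 + $3,338.13 = $9,462.11
Ending inventory (cost pool remaining) = $18,013.89
Check: goods available $27,476.00 = COGS $9,462.11 + ending $18,013.89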